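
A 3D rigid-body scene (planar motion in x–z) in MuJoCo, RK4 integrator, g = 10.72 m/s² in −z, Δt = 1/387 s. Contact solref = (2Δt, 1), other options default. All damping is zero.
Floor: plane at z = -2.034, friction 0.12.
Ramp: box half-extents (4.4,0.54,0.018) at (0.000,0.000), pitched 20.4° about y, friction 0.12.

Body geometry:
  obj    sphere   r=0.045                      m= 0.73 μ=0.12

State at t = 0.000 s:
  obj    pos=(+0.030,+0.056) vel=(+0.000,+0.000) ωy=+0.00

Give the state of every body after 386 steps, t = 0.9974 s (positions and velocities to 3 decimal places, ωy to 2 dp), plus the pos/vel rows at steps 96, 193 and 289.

State at t = 0.9974 s:
  obj    pos=(+1.275,-0.407) vel=(+2.495,-0.928) ωy=+59.15

Key-timestep trajectory:
   step    t(s)  obj.x    obj.z    obj.vx   obj.vz 
     96  0.2481   +0.107  +0.027  +0.621  -0.231
    193  0.4987   +0.341  -0.060  +1.248  -0.464
    289  0.7468   +0.728  -0.203  +1.868  -0.695


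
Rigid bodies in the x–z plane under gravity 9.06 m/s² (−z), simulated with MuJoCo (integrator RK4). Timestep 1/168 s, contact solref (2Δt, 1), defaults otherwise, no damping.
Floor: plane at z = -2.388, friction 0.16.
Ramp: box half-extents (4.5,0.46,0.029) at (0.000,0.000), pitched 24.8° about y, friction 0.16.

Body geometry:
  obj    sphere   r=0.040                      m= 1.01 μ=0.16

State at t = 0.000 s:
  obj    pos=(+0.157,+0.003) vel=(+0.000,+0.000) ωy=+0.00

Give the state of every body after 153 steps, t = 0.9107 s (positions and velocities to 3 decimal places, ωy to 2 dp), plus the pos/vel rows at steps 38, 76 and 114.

State at t = 0.9107 s:
  obj    pos=(+1.179,-0.469) vel=(+2.244,-1.037) ωy=+61.78

Key-timestep trajectory:
   step    t(s)  obj.x    obj.z    obj.vx   obj.vz 
     38  0.2262   +0.220  -0.026  +0.558  -0.258
     76  0.4524   +0.409  -0.113  +1.115  -0.515
    114  0.6786   +0.725  -0.259  +1.672  -0.773


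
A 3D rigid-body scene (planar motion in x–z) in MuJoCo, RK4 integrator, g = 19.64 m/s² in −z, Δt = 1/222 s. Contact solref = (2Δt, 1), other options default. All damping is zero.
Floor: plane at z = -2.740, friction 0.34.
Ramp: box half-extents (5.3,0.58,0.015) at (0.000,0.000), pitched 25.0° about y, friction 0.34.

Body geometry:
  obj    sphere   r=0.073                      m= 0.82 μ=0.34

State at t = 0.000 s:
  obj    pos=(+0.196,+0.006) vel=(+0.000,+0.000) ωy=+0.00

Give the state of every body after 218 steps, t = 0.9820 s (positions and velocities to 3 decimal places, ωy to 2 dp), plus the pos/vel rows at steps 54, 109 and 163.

State at t = 0.9820 s:
  obj    pos=(+2.787,-1.202) vel=(+5.276,-2.460) ωy=+79.74

Key-timestep trajectory:
   step    t(s)  obj.x    obj.z    obj.vx   obj.vz 
     54  0.2432   +0.355  -0.068  +1.307  -0.610
    109  0.4910   +0.844  -0.296  +2.638  -1.230
    163  0.7342   +1.644  -0.670  +3.945  -1.840


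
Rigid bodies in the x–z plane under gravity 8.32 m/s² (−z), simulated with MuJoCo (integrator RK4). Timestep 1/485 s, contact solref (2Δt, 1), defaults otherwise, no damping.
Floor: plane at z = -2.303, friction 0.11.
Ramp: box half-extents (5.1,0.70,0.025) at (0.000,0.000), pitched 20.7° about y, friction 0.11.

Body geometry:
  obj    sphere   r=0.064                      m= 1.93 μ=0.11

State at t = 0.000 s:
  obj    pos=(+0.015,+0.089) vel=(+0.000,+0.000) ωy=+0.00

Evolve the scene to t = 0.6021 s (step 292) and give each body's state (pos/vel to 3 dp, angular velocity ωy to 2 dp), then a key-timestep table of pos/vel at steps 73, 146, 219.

State at t = 0.6021 s:
  obj    pos=(+0.372,-0.045) vel=(+1.183,-0.447) ωy=+19.76

Key-timestep trajectory:
   step    t(s)  obj.x    obj.z    obj.vx   obj.vz 
     73  0.1505   +0.038  +0.081  +0.298  -0.112
    146  0.3010   +0.105  +0.056  +0.592  -0.224
    219  0.4515   +0.216  +0.014  +0.887  -0.335


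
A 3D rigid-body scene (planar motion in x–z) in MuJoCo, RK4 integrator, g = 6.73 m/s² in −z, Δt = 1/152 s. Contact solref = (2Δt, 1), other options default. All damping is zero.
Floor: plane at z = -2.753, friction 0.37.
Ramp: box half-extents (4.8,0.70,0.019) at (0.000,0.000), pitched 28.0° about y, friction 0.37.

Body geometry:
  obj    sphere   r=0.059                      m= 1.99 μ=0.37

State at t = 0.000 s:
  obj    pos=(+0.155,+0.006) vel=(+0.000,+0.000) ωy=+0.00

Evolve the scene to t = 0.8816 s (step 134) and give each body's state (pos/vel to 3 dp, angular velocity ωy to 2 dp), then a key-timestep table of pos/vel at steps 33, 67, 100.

State at t = 0.8816 s:
  obj    pos=(+0.929,-0.406) vel=(+1.757,-0.934) ωy=+33.71

Key-timestep trajectory:
   step    t(s)  obj.x    obj.z    obj.vx   obj.vz 
     33  0.2171   +0.202  -0.019  +0.433  -0.230
     67  0.4408   +0.349  -0.097  +0.878  -0.467
    100  0.6579   +0.586  -0.223  +1.311  -0.697


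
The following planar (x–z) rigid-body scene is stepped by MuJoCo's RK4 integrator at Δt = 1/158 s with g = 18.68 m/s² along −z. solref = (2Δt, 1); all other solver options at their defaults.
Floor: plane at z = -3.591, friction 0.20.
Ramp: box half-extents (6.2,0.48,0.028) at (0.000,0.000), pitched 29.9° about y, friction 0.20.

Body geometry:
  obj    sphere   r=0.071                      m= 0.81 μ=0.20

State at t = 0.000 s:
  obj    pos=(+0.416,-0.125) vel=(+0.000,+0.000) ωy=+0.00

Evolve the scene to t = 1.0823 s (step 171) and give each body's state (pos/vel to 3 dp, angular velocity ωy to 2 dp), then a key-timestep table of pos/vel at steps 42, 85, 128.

State at t = 1.0823 s:
  obj    pos=(+3.794,-2.067) vel=(+6.241,-3.589) ωy=+101.35

Key-timestep trajectory:
   step    t(s)  obj.x    obj.z    obj.vx   obj.vz 
     42  0.2658   +0.620  -0.242  +1.533  -0.882
     85  0.5380   +1.251  -0.605  +3.103  -1.784
    128  0.8101   +2.309  -1.213  +4.672  -2.686


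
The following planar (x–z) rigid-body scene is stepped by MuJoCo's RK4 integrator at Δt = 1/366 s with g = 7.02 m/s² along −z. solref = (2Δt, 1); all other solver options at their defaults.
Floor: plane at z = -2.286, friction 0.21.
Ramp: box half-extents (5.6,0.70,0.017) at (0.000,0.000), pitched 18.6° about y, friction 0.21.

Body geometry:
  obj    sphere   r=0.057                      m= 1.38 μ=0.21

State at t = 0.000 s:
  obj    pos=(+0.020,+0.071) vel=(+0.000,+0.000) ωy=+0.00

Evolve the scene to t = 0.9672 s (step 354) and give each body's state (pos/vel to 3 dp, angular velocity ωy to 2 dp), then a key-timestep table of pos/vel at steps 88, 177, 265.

State at t = 0.9672 s:
  obj    pos=(+0.729,-0.167) vel=(+1.466,-0.493) ωy=+27.14

Key-timestep trajectory:
   step    t(s)  obj.x    obj.z    obj.vx   obj.vz 
     88  0.2404   +0.064  +0.057  +0.364  -0.123
    177  0.4836   +0.197  +0.012  +0.733  -0.247
    265  0.7240   +0.417  -0.062  +1.098  -0.369


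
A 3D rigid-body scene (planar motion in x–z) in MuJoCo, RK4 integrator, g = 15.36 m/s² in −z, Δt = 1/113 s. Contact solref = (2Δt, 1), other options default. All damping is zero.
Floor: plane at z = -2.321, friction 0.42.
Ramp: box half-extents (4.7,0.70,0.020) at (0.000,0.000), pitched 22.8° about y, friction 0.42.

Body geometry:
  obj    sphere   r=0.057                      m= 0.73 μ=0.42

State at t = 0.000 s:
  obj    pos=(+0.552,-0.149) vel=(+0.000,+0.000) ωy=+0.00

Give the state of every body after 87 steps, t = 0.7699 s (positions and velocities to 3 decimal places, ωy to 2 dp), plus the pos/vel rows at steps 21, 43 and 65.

State at t = 0.7699 s:
  obj    pos=(+1.714,-0.637) vel=(+3.017,-1.268) ωy=+57.41

Key-timestep trajectory:
   step    t(s)  obj.x    obj.z    obj.vx   obj.vz 
     21  0.1858   +0.620  -0.177  +0.729  -0.306
     43  0.3805   +0.836  -0.268  +1.491  -0.627
     65  0.5752   +1.201  -0.421  +2.254  -0.948


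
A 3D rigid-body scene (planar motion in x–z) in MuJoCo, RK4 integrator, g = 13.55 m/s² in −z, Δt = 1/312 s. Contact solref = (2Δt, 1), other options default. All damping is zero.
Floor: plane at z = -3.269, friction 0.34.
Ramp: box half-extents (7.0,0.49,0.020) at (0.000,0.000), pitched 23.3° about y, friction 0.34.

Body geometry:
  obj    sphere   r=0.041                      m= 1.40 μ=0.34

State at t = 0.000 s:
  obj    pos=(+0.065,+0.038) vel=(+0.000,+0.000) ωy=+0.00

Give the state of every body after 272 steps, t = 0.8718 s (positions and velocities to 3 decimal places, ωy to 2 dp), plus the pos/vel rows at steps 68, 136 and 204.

State at t = 0.8718 s:
  obj    pos=(+1.401,-0.537) vel=(+3.065,-1.320) ωy=+81.39

Key-timestep trajectory:
   step    t(s)  obj.x    obj.z    obj.vx   obj.vz 
     68  0.2179   +0.149  +0.002  +0.766  -0.330
    136  0.4359   +0.399  -0.106  +1.533  -0.660
    204  0.6538   +0.817  -0.285  +2.299  -0.990


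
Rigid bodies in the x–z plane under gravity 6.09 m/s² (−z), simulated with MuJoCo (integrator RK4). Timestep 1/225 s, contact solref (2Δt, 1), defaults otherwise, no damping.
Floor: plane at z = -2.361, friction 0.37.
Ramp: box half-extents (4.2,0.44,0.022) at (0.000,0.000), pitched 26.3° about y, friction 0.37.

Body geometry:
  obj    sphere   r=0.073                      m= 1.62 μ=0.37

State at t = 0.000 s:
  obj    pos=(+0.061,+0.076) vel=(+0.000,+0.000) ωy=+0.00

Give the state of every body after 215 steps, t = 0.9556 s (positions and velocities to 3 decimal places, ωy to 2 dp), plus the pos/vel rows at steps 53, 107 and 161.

State at t = 0.9556 s:
  obj    pos=(+0.850,-0.314) vel=(+1.651,-0.816) ωy=+25.22

Key-timestep trajectory:
   step    t(s)  obj.x    obj.z    obj.vx   obj.vz 
     53  0.2356   +0.109  +0.052  +0.407  -0.201
    107  0.4756   +0.256  -0.021  +0.822  -0.406
    161  0.7156   +0.503  -0.143  +1.236  -0.611


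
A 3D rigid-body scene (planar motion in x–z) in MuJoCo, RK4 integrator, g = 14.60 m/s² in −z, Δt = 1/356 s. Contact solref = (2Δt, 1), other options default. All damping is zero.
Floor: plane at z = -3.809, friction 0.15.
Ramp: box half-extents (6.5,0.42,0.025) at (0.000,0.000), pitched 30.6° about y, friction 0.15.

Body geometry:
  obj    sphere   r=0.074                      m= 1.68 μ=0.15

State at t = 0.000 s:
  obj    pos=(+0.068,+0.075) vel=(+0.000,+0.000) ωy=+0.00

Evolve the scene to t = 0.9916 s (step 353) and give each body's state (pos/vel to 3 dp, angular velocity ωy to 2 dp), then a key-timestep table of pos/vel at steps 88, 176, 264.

State at t = 0.9916 s:
  obj    pos=(+2.415,-1.313) vel=(+4.727,-2.817) ωy=+63.05

Key-timestep trajectory:
   step    t(s)  obj.x    obj.z    obj.vx   obj.vz 
     88  0.2472   +0.214  -0.011  +1.176  -0.708
    176  0.4944   +0.651  -0.270  +2.360  -1.397
    264  0.7416   +1.381  -0.702  +3.550  -2.071


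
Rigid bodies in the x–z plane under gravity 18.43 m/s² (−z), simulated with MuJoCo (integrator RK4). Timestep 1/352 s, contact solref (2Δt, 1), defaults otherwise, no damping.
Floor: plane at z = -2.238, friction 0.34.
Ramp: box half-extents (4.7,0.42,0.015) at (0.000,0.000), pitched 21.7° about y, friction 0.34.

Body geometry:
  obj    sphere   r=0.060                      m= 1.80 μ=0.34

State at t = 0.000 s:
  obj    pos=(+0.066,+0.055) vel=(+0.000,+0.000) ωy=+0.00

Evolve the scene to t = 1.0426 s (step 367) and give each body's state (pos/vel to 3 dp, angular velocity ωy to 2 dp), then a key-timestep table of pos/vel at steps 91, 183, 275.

State at t = 1.0426 s:
  obj    pos=(+2.524,-0.924) vel=(+4.715,-1.876) ωy=+84.57

Key-timestep trajectory:
   step    t(s)  obj.x    obj.z    obj.vx   obj.vz 
     91  0.2585   +0.217  -0.006  +1.169  -0.465
    183  0.5199   +0.677  -0.189  +2.351  -0.936
    275  0.7812   +1.446  -0.495  +3.533  -1.406


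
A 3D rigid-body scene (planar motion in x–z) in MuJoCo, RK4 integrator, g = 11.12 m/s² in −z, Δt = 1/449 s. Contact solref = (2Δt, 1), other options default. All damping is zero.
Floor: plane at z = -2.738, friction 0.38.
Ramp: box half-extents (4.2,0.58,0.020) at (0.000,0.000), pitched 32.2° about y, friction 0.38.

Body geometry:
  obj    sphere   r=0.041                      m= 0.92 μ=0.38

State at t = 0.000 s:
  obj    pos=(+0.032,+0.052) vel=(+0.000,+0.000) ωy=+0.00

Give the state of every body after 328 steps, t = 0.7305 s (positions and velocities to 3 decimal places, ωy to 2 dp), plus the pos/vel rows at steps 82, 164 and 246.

State at t = 0.7305 s:
  obj    pos=(+0.988,-0.550) vel=(+2.616,-1.648) ωy=+75.41

Key-timestep trajectory:
   step    t(s)  obj.x    obj.z    obj.vx   obj.vz 
     82  0.1826   +0.092  +0.014  +0.654  -0.412
    164  0.3653   +0.271  -0.099  +1.308  -0.824
    246  0.5479   +0.570  -0.287  +1.962  -1.236


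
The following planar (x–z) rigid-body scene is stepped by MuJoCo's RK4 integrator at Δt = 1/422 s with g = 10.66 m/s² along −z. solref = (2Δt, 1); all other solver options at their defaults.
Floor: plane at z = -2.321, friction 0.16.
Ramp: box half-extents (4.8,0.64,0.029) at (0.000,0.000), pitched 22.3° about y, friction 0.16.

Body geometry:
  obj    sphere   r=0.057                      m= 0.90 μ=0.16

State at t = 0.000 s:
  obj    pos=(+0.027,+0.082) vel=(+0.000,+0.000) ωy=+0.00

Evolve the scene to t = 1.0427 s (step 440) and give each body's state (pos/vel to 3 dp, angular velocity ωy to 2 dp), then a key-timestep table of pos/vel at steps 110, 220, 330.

State at t = 1.0427 s:
  obj    pos=(+1.480,-0.514) vel=(+2.787,-1.143) ωy=+52.85

Key-timestep trajectory:
   step    t(s)  obj.x    obj.z    obj.vx   obj.vz 
    110  0.2607   +0.118  +0.045  +0.697  -0.286
    220  0.5213   +0.390  -0.067  +1.394  -0.572
    330  0.7820   +0.844  -0.253  +2.091  -0.857


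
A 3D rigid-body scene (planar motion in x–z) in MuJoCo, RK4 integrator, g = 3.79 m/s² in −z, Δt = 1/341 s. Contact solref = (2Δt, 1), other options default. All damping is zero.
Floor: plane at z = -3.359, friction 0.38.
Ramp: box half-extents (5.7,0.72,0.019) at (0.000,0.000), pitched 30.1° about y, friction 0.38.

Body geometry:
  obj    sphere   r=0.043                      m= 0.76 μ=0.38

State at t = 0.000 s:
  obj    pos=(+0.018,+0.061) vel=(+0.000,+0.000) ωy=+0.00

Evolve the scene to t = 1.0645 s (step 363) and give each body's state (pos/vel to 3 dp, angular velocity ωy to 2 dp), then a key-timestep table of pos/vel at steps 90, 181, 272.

State at t = 1.0645 s:
  obj    pos=(+0.684,-0.325) vel=(+1.250,-0.725) ωy=+33.61

Key-timestep trajectory:
   step    t(s)  obj.x    obj.z    obj.vx   obj.vz 
     90  0.2639   +0.059  +0.037  +0.310  -0.180
    181  0.5308   +0.184  -0.035  +0.623  -0.361
    272  0.7977   +0.392  -0.155  +0.937  -0.543


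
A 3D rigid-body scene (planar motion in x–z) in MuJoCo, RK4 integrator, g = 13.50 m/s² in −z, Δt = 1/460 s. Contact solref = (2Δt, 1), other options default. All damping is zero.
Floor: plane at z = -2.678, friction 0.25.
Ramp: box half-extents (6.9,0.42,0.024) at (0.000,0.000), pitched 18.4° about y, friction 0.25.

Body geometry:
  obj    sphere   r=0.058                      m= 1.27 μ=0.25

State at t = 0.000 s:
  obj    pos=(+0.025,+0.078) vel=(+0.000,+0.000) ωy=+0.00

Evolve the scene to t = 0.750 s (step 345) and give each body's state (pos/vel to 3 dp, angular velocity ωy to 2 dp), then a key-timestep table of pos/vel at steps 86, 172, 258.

State at t = 0.750 s:
  obj    pos=(+0.837,-0.192) vel=(+2.166,-0.721) ωy=+39.36

Key-timestep trajectory:
   step    t(s)  obj.x    obj.z    obj.vx   obj.vz 
     86  0.1870   +0.076  +0.061  +0.540  -0.180
    172  0.3739   +0.227  +0.011  +1.080  -0.359
    258  0.5609   +0.479  -0.073  +1.620  -0.539


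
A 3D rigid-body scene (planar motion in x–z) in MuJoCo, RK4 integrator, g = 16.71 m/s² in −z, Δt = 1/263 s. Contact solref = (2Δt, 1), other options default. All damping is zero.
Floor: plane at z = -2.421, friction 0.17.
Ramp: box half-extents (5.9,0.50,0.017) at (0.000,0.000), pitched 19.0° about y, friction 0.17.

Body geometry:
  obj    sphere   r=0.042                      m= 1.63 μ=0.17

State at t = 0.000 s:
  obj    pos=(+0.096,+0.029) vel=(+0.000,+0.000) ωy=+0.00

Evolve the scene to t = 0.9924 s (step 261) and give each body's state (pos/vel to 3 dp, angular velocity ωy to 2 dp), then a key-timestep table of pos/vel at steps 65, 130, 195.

State at t = 0.9924 s:
  obj    pos=(+1.905,-0.594) vel=(+3.646,-1.256) ωy=+91.80

Key-timestep trajectory:
   step    t(s)  obj.x    obj.z    obj.vx   obj.vz 
     65  0.2471   +0.208  -0.009  +0.908  -0.313
    130  0.4943   +0.545  -0.125  +1.816  -0.625
    195  0.7414   +1.106  -0.318  +2.724  -0.938


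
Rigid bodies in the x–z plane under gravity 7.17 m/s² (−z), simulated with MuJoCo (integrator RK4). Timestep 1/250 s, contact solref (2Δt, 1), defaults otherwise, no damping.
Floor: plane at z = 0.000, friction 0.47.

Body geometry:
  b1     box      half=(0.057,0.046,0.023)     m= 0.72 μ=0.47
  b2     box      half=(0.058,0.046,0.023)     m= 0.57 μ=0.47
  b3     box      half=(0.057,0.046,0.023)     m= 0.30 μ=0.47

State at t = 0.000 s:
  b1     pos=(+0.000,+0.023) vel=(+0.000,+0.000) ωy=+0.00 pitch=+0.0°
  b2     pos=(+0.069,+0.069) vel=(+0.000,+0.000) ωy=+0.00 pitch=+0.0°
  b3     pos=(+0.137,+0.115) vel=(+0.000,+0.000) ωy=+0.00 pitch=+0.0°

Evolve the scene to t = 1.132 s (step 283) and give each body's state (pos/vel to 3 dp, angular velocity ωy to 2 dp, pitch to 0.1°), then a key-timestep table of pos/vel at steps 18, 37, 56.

State at t = 1.132 s:
  b1     pos=(+0.000,+0.023) vel=(+0.000,+0.000) ωy=+0.00 pitch=+0.0°
  b2     pos=(+0.081,+0.055) vel=(+0.000,+0.000) ωy=-0.01 pitch=+40.9°
  b3     pos=(+0.152,+0.055) vel=(+0.000,+0.000) ωy=+0.00 pitch=+40.7°

Key-timestep trajectory:
   step    t(s)  b1.x    b1.z    b1.vx   b1.vz   b2.x    b2.z    b2.vx   b2.vz   b3.x    b3.z    b3.vx   b3.vz 
     18  0.0720   +0.000  +0.023  +0.000  +0.000   +0.072  +0.067  +0.088  -0.073   +0.140  +0.103  +0.095  -0.336
     37  0.1480   +0.000  +0.023  +0.000  +0.000   +0.081  +0.056  +0.128  -0.244   +0.152  +0.062  +0.182  -0.786
     56  0.2240   +0.000  +0.023  +0.000  +0.000   +0.082  +0.056  -0.064  -0.030   +0.153  +0.055  -0.029  -0.013


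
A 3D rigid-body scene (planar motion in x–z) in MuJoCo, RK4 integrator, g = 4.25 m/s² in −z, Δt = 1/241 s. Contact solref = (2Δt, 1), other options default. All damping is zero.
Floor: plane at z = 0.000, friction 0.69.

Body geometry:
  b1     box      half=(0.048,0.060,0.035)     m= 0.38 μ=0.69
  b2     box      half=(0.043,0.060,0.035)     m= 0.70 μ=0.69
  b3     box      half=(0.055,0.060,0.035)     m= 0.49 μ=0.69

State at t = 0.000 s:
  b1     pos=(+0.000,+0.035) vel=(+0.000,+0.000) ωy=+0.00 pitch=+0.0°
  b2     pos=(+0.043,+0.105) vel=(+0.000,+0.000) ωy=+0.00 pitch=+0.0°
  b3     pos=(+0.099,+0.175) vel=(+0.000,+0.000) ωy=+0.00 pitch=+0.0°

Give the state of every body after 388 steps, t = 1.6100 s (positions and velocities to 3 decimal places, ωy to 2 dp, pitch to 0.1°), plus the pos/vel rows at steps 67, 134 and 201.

State at t = 1.6100 s:
  b1     pos=(+0.000,+0.035) vel=(+0.000,+0.000) ωy=+0.00 pitch=+0.0°
  b2     pos=(+0.089,+0.043) vel=(+0.000,+0.000) ωy=+0.00 pitch=+90.0°
  b3     pos=(+0.211,+0.055) vel=(+0.000,+0.000) ωy=+0.00 pitch=+90.0°

Key-timestep trajectory:
   step    t(s)  b1.x    b1.z    b1.vx   b1.vz   b2.x    b2.z    b2.vx   b2.vz   b3.x    b3.z    b3.vx   b3.vz 
     67  0.2780   +0.000  +0.035  +0.000  +0.000   +0.060  +0.103  +0.142  -0.050   +0.143  +0.138  +0.297  -0.401
    134  0.5560   +0.000  +0.035  +0.000  +0.000   +0.089  +0.044  +0.004  +0.002   +0.220  +0.060  +0.096  +0.044
    201  0.8340   +0.000  +0.035  +0.000  +0.000   +0.089  +0.043  +0.000  +0.000   +0.209  +0.056  -0.054  +0.047


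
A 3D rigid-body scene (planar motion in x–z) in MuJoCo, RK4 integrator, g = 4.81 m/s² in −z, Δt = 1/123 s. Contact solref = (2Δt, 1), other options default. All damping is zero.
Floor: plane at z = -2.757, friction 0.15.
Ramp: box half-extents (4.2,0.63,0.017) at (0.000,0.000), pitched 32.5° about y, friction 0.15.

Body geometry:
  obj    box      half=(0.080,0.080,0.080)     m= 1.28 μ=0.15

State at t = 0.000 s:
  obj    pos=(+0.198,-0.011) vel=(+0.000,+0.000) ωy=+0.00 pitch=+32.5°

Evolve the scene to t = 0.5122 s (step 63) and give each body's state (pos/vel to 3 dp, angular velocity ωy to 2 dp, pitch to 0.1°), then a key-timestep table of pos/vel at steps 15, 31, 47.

State at t = 0.5122 s:
  obj    pos=(+0.417,-0.150) vel=(+0.856,-0.539) ωy=+0.00 pitch=+32.5°

Key-timestep trajectory:
   step    t(s)  obj.x    obj.z    obj.vx   obj.vz 
     15  0.1220   +0.210  -0.019  +0.205  -0.126
     31  0.2520   +0.251  -0.045  +0.426  -0.254
     47  0.3821   +0.320  -0.089  +0.654  -0.368


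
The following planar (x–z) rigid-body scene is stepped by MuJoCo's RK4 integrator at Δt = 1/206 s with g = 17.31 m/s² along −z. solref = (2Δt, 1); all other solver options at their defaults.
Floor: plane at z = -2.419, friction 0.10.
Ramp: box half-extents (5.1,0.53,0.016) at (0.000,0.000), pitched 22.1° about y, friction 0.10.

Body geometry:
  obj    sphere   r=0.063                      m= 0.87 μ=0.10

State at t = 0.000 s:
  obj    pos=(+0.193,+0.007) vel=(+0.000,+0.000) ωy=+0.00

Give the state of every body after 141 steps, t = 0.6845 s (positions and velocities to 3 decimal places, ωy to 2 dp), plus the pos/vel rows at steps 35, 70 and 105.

State at t = 0.6845 s:
  obj    pos=(+1.258,-0.426) vel=(+3.115,-1.256) ωy=+43.57

Key-timestep trajectory:
   step    t(s)  obj.x    obj.z    obj.vx   obj.vz 
     35  0.1699   +0.259  -0.020  +0.773  -0.312
     70  0.3398   +0.456  -0.100  +1.540  -0.645
    105  0.5097   +0.784  -0.233  +2.324  -0.921


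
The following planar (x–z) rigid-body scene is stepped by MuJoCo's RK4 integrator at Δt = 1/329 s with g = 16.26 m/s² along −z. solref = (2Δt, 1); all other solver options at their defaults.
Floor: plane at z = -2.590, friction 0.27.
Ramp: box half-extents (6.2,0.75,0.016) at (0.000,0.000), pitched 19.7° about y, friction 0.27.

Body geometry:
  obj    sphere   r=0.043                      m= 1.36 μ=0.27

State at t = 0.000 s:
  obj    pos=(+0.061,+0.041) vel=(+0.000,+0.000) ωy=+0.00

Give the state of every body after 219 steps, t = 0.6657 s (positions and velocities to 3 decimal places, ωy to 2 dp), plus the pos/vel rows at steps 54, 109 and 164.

State at t = 0.6657 s:
  obj    pos=(+0.878,-0.252) vel=(+2.454,-0.879) ωy=+60.60

Key-timestep trajectory:
   step    t(s)  obj.x    obj.z    obj.vx   obj.vz 
     54  0.1641   +0.111  +0.023  +0.605  -0.217
    109  0.3313   +0.263  -0.032  +1.221  -0.437
    164  0.4985   +0.519  -0.123  +1.837  -0.658


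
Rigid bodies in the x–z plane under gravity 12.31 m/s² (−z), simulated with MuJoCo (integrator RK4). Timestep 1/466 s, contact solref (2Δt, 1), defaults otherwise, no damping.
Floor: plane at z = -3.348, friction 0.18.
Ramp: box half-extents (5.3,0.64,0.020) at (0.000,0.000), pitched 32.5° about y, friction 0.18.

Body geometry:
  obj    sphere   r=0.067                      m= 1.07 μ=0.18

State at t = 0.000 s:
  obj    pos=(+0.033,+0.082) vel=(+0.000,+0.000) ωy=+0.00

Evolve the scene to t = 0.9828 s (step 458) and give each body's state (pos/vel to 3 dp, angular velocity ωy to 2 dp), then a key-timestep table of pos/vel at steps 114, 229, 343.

State at t = 0.9828 s:
  obj    pos=(+1.967,-1.150) vel=(+3.938,-2.500) ωy=+68.51

Key-timestep trajectory:
   step    t(s)  obj.x    obj.z    obj.vx   obj.vz 
    114  0.2446   +0.153  +0.006  +0.982  -0.621
    229  0.4914   +0.517  -0.226  +1.966  -1.259
    343  0.7361   +1.118  -0.609  +2.946  -1.881


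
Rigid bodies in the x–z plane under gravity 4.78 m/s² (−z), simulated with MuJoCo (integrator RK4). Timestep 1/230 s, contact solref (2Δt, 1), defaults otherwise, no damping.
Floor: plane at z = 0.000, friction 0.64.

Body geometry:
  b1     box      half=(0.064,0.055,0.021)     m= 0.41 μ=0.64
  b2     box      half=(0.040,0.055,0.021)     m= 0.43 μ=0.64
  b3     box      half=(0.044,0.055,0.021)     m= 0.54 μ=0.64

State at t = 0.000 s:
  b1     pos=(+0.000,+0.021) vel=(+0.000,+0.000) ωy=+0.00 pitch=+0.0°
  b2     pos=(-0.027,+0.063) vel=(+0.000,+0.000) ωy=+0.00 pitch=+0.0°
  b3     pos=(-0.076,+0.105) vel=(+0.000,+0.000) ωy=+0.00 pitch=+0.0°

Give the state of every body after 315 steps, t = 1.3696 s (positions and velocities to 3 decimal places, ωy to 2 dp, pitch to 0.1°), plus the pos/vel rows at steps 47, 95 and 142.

State at t = 1.3696 s:
  b1     pos=(+0.000,+0.021) vel=(+0.000,+0.000) ωy=+0.00 pitch=+0.0°
  b2     pos=(-0.027,+0.063) vel=(+0.000,+0.000) ωy=+0.00 pitch=+0.0°
  b3     pos=(-0.093,+0.044) vel=(+0.000,+0.000) ωy=+0.00 pitch=-90.0°

Key-timestep trajectory:
   step    t(s)  b1.x    b1.z    b1.vx   b1.vz   b2.x    b2.z    b2.vx   b2.vz   b3.x    b3.z    b3.vx   b3.vz 
     47  0.2043   +0.000  +0.021  +0.000  +0.000   -0.027  +0.063  +0.000  +0.000   -0.090  +0.090  -0.111  -0.249
     95  0.4130   +0.000  +0.021  +0.000  +0.000   -0.027  +0.063  +0.000  +0.000   -0.096  +0.045  +0.092  -0.037
    142  0.6174   +0.000  +0.021  +0.000  +0.000   -0.027  +0.063  +0.000  +0.000   -0.094  +0.045  +0.014  -0.006


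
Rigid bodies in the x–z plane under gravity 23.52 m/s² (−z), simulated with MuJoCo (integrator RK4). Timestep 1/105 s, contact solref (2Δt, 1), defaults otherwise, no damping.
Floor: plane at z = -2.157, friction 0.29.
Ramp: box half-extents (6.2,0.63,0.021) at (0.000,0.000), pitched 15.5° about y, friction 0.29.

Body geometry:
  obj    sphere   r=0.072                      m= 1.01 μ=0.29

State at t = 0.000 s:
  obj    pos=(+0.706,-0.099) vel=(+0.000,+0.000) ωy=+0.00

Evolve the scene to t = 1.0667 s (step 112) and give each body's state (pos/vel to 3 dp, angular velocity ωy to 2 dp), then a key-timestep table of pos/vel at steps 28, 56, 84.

State at t = 1.0667 s:
  obj    pos=(+3.167,-0.782) vel=(+4.614,-1.280) ωy=+66.50

Key-timestep trajectory:
   step    t(s)  obj.x    obj.z    obj.vx   obj.vz 
     28  0.2667   +0.860  -0.142  +1.154  -0.320
     56  0.5333   +1.321  -0.270  +2.307  -0.640
     84  0.8000   +2.090  -0.483  +3.461  -0.960


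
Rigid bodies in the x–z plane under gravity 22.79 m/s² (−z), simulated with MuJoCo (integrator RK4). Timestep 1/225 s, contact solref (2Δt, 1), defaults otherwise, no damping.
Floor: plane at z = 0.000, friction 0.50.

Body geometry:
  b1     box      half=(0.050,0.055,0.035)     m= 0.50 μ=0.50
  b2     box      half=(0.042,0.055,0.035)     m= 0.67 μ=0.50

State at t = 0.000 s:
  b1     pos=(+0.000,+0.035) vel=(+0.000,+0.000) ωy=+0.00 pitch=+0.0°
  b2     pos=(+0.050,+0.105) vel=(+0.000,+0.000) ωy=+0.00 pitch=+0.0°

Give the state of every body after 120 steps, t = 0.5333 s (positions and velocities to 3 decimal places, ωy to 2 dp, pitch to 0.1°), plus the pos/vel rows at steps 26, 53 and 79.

State at t = 0.5333 s:
  b1     pos=(+0.000,+0.035) vel=(+0.000,+0.000) ωy=+0.00 pitch=+0.0°
  b2     pos=(+0.095,+0.042) vel=(+0.000,+0.000) ωy=+0.00 pitch=+90.0°

Key-timestep trajectory:
   step    t(s)  b1.x    b1.z    b1.vx   b1.vz   b2.x    b2.z    b2.vx   b2.vz 
     26  0.1156   +0.000  +0.035  +0.000  +0.000   +0.050  +0.105  +0.009  +0.000
     53  0.2356   +0.000  +0.035  +0.000  +0.000   +0.055  +0.105  +0.086  -0.011
     79  0.3511   +0.000  +0.035  +0.000  +0.000   +0.083  +0.083  +0.413  -0.762


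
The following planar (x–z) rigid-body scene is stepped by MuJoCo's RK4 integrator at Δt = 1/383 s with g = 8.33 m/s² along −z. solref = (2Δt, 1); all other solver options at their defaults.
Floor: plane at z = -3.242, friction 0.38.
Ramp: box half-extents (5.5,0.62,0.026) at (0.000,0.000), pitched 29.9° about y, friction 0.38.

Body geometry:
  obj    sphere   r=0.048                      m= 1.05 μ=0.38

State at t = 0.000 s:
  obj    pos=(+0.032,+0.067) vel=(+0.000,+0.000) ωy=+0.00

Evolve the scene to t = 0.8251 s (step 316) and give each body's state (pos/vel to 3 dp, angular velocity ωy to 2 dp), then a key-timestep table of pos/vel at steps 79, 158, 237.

State at t = 0.8251 s:
  obj    pos=(+0.907,-0.436) vel=(+2.121,-1.220) ωy=+50.98

Key-timestep trajectory:
   step    t(s)  obj.x    obj.z    obj.vx   obj.vz 
     79  0.2063   +0.087  +0.035  +0.530  -0.305
    158  0.4125   +0.251  -0.059  +1.061  -0.610
    237  0.6188   +0.524  -0.216  +1.591  -0.915


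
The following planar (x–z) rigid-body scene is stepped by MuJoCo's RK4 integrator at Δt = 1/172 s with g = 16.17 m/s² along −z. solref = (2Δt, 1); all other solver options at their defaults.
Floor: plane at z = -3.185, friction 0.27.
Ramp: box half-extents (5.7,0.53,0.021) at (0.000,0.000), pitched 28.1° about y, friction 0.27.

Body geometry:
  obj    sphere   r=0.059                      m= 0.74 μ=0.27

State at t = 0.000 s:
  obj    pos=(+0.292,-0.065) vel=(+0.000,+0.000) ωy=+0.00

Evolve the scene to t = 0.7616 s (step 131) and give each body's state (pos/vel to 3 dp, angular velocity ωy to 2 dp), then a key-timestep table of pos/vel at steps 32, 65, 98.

State at t = 0.7616 s:
  obj    pos=(+1.684,-0.809) vel=(+3.655,-1.952) ωy=+70.21

Key-timestep trajectory:
   step    t(s)  obj.x    obj.z    obj.vx   obj.vz 
     32  0.1860   +0.375  -0.110  +0.893  -0.477
     65  0.3779   +0.635  -0.248  +1.814  -0.968
     98  0.5698   +1.071  -0.481  +2.735  -1.460


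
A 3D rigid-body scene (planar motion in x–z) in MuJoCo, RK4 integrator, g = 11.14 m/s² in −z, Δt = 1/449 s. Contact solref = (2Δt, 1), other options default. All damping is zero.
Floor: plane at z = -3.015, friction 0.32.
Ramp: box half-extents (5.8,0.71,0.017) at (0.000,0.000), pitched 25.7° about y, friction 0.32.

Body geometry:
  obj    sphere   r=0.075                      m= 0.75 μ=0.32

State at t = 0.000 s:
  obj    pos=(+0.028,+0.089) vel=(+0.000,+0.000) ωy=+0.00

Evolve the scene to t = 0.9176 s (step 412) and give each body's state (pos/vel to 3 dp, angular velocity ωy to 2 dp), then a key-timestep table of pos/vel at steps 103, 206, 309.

State at t = 0.9176 s:
  obj    pos=(+1.337,-0.541) vel=(+2.853,-1.373) ωy=+42.21

Key-timestep trajectory:
   step    t(s)  obj.x    obj.z    obj.vx   obj.vz 
    103  0.2294   +0.110  +0.049  +0.713  -0.343
    206  0.4588   +0.355  -0.069  +1.427  -0.687
    309  0.6882   +0.764  -0.266  +2.140  -1.030


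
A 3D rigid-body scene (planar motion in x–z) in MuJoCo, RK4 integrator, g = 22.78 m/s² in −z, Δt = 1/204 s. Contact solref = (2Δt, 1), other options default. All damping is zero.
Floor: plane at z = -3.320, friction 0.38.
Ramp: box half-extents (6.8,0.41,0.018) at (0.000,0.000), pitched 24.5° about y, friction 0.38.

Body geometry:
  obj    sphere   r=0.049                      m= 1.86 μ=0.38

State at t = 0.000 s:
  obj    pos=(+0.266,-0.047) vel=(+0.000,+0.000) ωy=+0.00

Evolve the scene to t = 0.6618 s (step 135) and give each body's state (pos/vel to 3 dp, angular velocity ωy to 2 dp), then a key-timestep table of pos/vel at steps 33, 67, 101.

State at t = 0.6618 s:
  obj    pos=(+1.610,-0.660) vel=(+4.063,-1.852) ωy=+91.11

Key-timestep trajectory:
   step    t(s)  obj.x    obj.z    obj.vx   obj.vz 
     33  0.1618   +0.346  -0.084  +0.993  -0.453
     67  0.3284   +0.597  -0.198  +2.016  -0.919
    101  0.4951   +1.018  -0.391  +3.040  -1.385


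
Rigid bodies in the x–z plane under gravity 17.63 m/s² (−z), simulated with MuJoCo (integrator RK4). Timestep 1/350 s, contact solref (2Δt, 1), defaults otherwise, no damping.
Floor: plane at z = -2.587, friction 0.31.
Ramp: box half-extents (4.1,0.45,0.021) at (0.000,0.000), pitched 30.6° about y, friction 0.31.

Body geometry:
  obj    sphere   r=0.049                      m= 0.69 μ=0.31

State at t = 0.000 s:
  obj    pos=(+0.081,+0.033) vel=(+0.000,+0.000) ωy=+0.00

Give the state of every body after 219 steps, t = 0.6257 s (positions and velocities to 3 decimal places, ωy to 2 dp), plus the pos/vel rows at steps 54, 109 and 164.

State at t = 0.6257 s:
  obj    pos=(+1.161,-0.606) vel=(+3.453,-2.042) ωy=+81.84

Key-timestep trajectory:
   step    t(s)  obj.x    obj.z    obj.vx   obj.vz 
     54  0.1543   +0.147  -0.006  +0.851  -0.504
    109  0.3114   +0.349  -0.125  +1.718  -1.016
    164  0.4686   +0.687  -0.325  +2.586  -1.529


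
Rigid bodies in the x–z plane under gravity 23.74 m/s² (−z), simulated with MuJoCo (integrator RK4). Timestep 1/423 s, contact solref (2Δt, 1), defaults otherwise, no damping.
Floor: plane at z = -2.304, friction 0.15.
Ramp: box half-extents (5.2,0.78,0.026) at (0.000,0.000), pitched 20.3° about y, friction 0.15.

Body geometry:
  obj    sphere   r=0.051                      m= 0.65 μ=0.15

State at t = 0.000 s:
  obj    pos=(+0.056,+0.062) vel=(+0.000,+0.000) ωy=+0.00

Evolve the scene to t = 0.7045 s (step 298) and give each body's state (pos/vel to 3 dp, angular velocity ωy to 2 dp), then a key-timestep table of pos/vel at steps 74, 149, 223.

State at t = 0.7045 s:
  obj    pos=(+1.425,-0.445) vel=(+3.887,-1.438) ωy=+81.25

Key-timestep trajectory:
   step    t(s)  obj.x    obj.z    obj.vx   obj.vz 
     74  0.1749   +0.140  +0.030  +0.965  -0.357
    149  0.3522   +0.398  -0.065  +1.944  -0.719
    223  0.5272   +0.823  -0.222  +2.909  -1.076


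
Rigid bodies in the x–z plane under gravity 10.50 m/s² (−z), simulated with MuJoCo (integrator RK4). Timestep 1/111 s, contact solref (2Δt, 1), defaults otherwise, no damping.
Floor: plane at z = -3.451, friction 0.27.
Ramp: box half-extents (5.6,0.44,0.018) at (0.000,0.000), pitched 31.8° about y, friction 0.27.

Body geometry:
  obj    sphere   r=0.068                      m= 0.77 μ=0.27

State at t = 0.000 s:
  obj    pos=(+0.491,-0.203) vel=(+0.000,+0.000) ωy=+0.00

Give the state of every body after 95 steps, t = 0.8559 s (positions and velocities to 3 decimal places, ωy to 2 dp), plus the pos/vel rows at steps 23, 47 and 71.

State at t = 0.8559 s:
  obj    pos=(+1.721,-0.966) vel=(+2.875,-1.783) ωy=+49.72

Key-timestep trajectory:
   step    t(s)  obj.x    obj.z    obj.vx   obj.vz 
     23  0.2072   +0.563  -0.248  +0.696  -0.432
     47  0.4234   +0.792  -0.390  +1.423  -0.882
     71  0.6396   +1.178  -0.629  +2.149  -1.332


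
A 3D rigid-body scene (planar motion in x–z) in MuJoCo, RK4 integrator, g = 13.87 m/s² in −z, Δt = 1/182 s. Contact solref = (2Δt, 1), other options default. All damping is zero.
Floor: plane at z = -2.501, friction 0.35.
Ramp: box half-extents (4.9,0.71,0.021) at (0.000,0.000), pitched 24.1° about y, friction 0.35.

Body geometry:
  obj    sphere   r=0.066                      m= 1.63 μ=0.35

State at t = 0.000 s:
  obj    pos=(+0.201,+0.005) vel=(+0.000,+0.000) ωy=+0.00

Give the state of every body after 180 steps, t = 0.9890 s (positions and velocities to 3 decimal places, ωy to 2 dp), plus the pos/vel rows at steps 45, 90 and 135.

State at t = 0.9890 s:
  obj    pos=(+2.007,-0.803) vel=(+3.652,-1.634) ωy=+60.61

Key-timestep trajectory:
   step    t(s)  obj.x    obj.z    obj.vx   obj.vz 
     45  0.2473   +0.314  -0.045  +0.913  -0.408
     90  0.4945   +0.653  -0.197  +1.826  -0.817
    135  0.7418   +1.217  -0.449  +2.739  -1.225


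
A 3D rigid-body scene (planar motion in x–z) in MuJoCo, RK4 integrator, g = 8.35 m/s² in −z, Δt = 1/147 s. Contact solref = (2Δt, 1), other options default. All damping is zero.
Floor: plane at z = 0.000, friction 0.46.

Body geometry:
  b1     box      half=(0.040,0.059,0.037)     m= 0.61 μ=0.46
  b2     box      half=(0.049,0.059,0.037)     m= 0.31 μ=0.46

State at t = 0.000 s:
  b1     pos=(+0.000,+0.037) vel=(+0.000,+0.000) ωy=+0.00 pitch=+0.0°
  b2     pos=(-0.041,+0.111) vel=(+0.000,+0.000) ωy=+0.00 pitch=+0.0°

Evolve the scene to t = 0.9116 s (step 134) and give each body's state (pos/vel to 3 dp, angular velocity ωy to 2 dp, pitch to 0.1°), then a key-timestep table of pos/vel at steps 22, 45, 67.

State at t = 0.9116 s:
  b1     pos=(+0.000,+0.037) vel=(+0.000,+0.000) ωy=+0.00 pitch=+0.0°
  b2     pos=(-0.090,+0.049) vel=(+0.000,+0.000) ωy=+0.00 pitch=-90.0°

Key-timestep trajectory:
   step    t(s)  b1.x    b1.z    b1.vx   b1.vz   b2.x    b2.z    b2.vx   b2.vz 
     22  0.1497   +0.000  +0.037  +0.000  +0.000   -0.043  +0.111  -0.026  -0.002
     45  0.3061   +0.000  +0.037  +0.000  +0.000   -0.054  +0.108  -0.140  -0.052
     67  0.4558   +0.000  +0.037  +0.000  +0.000   -0.087  +0.059  -0.256  -0.838


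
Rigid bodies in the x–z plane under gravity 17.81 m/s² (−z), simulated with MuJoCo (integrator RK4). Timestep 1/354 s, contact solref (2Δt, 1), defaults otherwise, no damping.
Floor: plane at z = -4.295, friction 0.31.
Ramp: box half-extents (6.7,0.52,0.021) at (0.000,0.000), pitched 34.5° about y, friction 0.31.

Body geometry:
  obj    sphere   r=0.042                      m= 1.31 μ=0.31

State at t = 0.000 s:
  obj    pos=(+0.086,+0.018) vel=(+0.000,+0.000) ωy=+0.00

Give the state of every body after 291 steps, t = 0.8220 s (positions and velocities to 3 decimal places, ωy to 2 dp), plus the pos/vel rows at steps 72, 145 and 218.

State at t = 0.8220 s:
  obj    pos=(+2.092,-1.362) vel=(+4.882,-3.355) ωy=+141.00

Key-timestep trajectory:
   step    t(s)  obj.x    obj.z    obj.vx   obj.vz 
     72  0.2034   +0.209  -0.067  +1.208  -0.830
    145  0.4096   +0.584  -0.325  +2.432  -1.672
    218  0.6158   +1.212  -0.756  +3.657  -2.513


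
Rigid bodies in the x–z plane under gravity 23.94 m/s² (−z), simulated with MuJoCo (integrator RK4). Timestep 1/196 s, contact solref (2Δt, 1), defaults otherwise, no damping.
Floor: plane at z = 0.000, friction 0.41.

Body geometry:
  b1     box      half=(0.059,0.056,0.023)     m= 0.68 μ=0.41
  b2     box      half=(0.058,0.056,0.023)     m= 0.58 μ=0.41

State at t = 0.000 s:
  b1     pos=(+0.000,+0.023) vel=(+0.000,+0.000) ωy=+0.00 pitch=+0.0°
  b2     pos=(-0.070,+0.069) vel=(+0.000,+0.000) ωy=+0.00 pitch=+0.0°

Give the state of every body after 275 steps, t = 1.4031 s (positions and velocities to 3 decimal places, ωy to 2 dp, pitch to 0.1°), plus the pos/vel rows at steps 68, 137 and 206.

State at t = 1.4031 s:
  b1     pos=(+0.001,+0.023) vel=(+0.001,+0.000) ωy=+0.00 pitch=+0.0°
  b2     pos=(-0.082,+0.055) vel=(-0.001,-0.001) ωy=+0.03 pitch=-40.8°

Key-timestep trajectory:
   step    t(s)  b1.x    b1.z    b1.vx   b1.vz   b2.x    b2.z    b2.vx   b2.vz 
     68  0.3469   +0.000  +0.023  +0.001  +0.000   -0.081  +0.056  -0.001  -0.001
    137  0.6990   +0.001  +0.023  +0.001  +0.000   -0.082  +0.056  -0.001  -0.001
    206  1.0510   +0.001  +0.023  +0.001  +0.000   -0.082  +0.056  -0.001  -0.001


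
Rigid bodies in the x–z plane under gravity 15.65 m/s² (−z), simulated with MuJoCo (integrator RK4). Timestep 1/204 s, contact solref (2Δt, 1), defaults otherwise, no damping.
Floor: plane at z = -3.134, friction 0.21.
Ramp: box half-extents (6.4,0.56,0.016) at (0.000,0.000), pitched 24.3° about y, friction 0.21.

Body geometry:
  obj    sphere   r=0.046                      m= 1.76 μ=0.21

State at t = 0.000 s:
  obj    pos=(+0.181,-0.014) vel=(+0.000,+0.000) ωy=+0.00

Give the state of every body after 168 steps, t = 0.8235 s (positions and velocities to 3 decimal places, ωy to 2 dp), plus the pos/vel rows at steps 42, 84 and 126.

State at t = 0.8235 s:
  obj    pos=(+1.603,-0.656) vel=(+3.453,-1.559) ωy=+82.33

Key-timestep trajectory:
   step    t(s)  obj.x    obj.z    obj.vx   obj.vz 
     42  0.2059   +0.270  -0.054  +0.863  -0.390
     84  0.4118   +0.537  -0.174  +1.727  -0.780
    126  0.6176   +0.981  -0.375  +2.590  -1.169


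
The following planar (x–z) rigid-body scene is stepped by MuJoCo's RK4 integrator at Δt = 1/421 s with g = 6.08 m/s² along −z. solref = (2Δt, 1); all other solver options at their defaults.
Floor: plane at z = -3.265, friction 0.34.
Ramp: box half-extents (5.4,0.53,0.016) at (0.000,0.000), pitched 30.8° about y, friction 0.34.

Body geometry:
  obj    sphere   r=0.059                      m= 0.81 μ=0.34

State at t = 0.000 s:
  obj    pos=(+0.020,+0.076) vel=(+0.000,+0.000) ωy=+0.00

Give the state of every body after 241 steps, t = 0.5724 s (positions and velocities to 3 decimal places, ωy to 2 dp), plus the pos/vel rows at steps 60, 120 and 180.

State at t = 0.5724 s:
  obj    pos=(+0.333,-0.111) vel=(+1.093,-0.652) ωy=+21.57

Key-timestep trajectory:
   step    t(s)  obj.x    obj.z    obj.vx   obj.vz 
     60  0.1425   +0.039  +0.064  +0.272  -0.162
    120  0.2850   +0.097  +0.029  +0.544  -0.325
    180  0.4276   +0.194  -0.029  +0.817  -0.487
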